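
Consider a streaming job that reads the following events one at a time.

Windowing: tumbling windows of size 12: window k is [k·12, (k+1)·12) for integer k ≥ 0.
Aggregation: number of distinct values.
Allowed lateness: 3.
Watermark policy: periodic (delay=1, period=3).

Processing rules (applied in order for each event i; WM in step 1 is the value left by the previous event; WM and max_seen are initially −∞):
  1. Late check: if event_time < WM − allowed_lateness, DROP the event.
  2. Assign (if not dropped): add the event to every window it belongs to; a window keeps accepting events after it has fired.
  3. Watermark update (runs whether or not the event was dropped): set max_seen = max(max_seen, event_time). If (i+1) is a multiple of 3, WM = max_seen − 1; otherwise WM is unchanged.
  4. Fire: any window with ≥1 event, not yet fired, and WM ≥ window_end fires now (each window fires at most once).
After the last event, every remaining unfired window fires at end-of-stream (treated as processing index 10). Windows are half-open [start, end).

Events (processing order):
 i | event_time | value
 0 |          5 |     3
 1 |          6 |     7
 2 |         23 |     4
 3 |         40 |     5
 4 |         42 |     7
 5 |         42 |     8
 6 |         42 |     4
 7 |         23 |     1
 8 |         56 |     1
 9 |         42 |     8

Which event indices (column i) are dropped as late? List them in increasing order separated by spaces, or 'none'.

7 9

i=0 t=5 v=3: → [0,12); WM=−∞
i=1 t=6 v=7: → [0,12); WM=−∞
i=2 t=23 v=4: → [12,24); WM=22; [0,12) fires=2
i=3 t=40 v=5: → [36,48); WM=22
i=4 t=42 v=7: → [36,48); WM=22
i=5 t=42 v=8: → [36,48); WM=41; [12,24) fires=1
i=6 t=42 v=4: → [36,48); WM=41
i=7 t=23 v=1: DROP (t<41-3); WM=41
i=8 t=56 v=1: → [48,60); WM=55; [36,48) fires=4
i=9 t=42 v=8: DROP (t<55-3); WM=55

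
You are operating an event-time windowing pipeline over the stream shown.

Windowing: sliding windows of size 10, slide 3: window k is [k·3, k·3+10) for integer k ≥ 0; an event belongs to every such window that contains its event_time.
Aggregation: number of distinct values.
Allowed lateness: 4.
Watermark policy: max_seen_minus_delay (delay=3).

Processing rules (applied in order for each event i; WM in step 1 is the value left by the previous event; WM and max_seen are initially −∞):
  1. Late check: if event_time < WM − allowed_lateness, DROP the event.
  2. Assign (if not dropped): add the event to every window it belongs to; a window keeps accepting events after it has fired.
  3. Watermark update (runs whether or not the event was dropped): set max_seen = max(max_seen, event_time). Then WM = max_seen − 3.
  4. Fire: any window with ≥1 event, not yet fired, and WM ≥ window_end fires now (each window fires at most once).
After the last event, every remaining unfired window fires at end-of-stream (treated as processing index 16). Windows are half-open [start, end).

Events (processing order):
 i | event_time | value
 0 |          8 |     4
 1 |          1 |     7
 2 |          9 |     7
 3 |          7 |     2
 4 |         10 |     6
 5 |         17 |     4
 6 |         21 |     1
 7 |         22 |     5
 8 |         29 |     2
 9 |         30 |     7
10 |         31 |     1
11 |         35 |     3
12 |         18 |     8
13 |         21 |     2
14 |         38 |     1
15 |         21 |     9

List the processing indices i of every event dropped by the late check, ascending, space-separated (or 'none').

12 13 15

i=0 t=8 v=4: → [6,16),[3,13),[0,10); WM=5
i=1 t=1 v=7: → [0,10); WM=5
i=2 t=9 v=7: → [9,19),[6,16),[3,13),[0,10); WM=6
i=3 t=7 v=2: → [6,16),[3,13),[0,10); WM=6
i=4 t=10 v=6: → [9,19),[6,16),[3,13); WM=7
i=5 t=17 v=4: → [15,25),[12,22),[9,19); WM=14; [0,10) fires=3 [3,13) fires=4
i=6 t=21 v=1: → [21,31),[18,28),[15,25),[12,22); WM=18; [6,16) fires=4
i=7 t=22 v=5: → [21,31),[18,28),[15,25); WM=19; [9,19) fires=3
i=8 t=29 v=2: → [27,37),[24,34),[21,31); WM=26; [12,22) fires=2 [15,25) fires=3
i=9 t=30 v=7: → [30,40),[27,37),[24,34),[21,31); WM=27
i=10 t=31 v=1: → [30,40),[27,37),[24,34); WM=28; [18,28) fires=2
i=11 t=35 v=3: → [33,43),[30,40),[27,37); WM=32; [21,31) fires=4
i=12 t=18 v=8: DROP (t<32-4); WM=32
i=13 t=21 v=2: DROP (t<32-4); WM=32
i=14 t=38 v=1: → [36,46),[33,43),[30,40); WM=35; [24,34) fires=3
i=15 t=21 v=9: DROP (t<35-4); WM=35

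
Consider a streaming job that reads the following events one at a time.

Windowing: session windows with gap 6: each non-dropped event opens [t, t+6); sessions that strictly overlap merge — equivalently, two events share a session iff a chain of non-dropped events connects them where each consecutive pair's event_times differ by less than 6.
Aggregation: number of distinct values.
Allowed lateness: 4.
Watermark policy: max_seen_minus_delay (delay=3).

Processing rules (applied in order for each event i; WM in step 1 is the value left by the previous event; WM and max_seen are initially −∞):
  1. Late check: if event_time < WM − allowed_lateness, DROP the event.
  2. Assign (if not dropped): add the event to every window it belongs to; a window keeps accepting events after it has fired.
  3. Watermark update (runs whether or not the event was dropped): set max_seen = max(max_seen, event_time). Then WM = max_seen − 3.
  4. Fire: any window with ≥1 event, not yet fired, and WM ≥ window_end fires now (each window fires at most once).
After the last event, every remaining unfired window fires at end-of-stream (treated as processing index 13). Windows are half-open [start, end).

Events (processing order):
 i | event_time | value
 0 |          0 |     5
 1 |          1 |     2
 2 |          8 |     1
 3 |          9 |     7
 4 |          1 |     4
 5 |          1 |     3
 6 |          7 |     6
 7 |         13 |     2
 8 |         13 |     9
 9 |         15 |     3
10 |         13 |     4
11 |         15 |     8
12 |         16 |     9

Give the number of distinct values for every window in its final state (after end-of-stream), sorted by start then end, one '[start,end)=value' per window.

[0,7)=2 [7,22)=8

i=0 t=0 v=5: → [0,6); WM=-3
i=1 t=1 v=2: → [0,7); WM=-2
i=2 t=8 v=1: → [8,14); WM=5
i=3 t=9 v=7: → [8,15); WM=6
i=4 t=1 v=4: DROP (t<6-4); WM=6
i=5 t=1 v=3: DROP (t<6-4); WM=6
i=6 t=7 v=6: → [7,15); WM=6
i=7 t=13 v=2: → [7,19); WM=10
i=8 t=13 v=9: → [7,19); WM=10
i=9 t=15 v=3: → [7,21); WM=12
i=10 t=13 v=4: → [7,21); WM=12
i=11 t=15 v=8: → [7,21); WM=12
i=12 t=16 v=9: → [7,22); WM=13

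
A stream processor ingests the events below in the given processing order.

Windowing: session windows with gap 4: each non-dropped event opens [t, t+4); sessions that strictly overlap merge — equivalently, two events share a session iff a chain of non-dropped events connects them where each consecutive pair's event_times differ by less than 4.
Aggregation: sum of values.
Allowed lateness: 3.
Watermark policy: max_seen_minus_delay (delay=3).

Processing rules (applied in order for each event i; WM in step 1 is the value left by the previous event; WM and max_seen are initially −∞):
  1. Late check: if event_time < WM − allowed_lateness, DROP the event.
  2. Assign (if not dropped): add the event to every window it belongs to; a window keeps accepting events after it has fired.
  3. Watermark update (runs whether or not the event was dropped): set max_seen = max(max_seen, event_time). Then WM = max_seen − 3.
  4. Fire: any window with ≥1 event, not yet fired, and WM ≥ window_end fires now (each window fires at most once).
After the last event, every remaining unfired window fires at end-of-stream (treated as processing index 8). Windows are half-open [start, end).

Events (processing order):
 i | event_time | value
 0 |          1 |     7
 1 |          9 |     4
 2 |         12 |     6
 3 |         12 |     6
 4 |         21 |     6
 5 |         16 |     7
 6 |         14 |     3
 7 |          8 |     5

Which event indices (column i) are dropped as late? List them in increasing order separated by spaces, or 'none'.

i=0 t=1 v=7: → [1,5); WM=-2
i=1 t=9 v=4: → [9,13); WM=6
i=2 t=12 v=6: → [9,16); WM=9
i=3 t=12 v=6: → [9,16); WM=9
i=4 t=21 v=6: → [21,25); WM=18
i=5 t=16 v=7: → [16,20); WM=18
i=6 t=14 v=3: DROP (t<18-3); WM=18
i=7 t=8 v=5: DROP (t<18-3); WM=18

6 7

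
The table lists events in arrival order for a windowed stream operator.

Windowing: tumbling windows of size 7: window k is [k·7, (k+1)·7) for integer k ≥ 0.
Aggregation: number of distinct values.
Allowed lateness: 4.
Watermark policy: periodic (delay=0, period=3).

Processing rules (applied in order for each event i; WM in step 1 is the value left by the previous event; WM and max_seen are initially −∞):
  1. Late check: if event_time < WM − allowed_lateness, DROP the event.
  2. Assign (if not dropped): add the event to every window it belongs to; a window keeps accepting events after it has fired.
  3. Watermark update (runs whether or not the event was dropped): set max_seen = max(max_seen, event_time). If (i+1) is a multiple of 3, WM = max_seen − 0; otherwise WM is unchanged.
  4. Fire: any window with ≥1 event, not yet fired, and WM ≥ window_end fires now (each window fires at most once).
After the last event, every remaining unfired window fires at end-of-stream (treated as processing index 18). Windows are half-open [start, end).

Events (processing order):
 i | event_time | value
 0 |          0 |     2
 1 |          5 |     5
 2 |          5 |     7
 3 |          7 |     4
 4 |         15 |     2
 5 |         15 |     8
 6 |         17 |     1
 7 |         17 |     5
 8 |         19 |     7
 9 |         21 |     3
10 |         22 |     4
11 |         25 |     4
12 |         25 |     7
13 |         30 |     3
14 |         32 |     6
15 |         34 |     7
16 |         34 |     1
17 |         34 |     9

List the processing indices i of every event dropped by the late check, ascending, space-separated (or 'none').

i=0 t=0 v=2: → [0,7); WM=−∞
i=1 t=5 v=5: → [0,7); WM=−∞
i=2 t=5 v=7: → [0,7); WM=5
i=3 t=7 v=4: → [7,14); WM=5
i=4 t=15 v=2: → [14,21); WM=5
i=5 t=15 v=8: → [14,21); WM=15; [0,7) fires=3 [7,14) fires=1
i=6 t=17 v=1: → [14,21); WM=15
i=7 t=17 v=5: → [14,21); WM=15
i=8 t=19 v=7: → [14,21); WM=19
i=9 t=21 v=3: → [21,28); WM=19
i=10 t=22 v=4: → [21,28); WM=19
i=11 t=25 v=4: → [21,28); WM=25; [14,21) fires=5
i=12 t=25 v=7: → [21,28); WM=25
i=13 t=30 v=3: → [28,35); WM=25
i=14 t=32 v=6: → [28,35); WM=32; [21,28) fires=3
i=15 t=34 v=7: → [28,35); WM=32
i=16 t=34 v=1: → [28,35); WM=32
i=17 t=34 v=9: → [28,35); WM=34

none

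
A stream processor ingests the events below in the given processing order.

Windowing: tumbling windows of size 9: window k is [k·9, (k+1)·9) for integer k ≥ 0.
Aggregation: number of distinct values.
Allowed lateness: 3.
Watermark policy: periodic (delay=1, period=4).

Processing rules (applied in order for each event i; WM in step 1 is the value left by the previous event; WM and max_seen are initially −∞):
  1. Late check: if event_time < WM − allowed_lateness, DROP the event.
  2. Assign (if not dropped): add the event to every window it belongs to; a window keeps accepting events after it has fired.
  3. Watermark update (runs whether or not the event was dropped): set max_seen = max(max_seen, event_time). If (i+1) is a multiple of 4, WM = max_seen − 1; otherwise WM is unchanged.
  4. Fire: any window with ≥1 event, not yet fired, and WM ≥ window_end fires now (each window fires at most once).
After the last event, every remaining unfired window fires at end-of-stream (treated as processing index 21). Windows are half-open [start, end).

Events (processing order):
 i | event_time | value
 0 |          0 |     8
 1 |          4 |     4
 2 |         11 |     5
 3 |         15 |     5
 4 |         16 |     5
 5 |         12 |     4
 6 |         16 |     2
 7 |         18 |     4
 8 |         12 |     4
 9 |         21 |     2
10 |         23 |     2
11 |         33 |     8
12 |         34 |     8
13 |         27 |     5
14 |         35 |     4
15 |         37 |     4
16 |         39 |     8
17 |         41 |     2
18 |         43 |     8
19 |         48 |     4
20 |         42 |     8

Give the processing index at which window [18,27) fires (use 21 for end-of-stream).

i=0 t=0 v=8: → [0,9); WM=−∞
i=1 t=4 v=4: → [0,9); WM=−∞
i=2 t=11 v=5: → [9,18); WM=−∞
i=3 t=15 v=5: → [9,18); WM=14; [0,9) fires=2
i=4 t=16 v=5: → [9,18); WM=14
i=5 t=12 v=4: → [9,18); WM=14
i=6 t=16 v=2: → [9,18); WM=14
i=7 t=18 v=4: → [18,27); WM=17
i=8 t=12 v=4: DROP (t<17-3); WM=17
i=9 t=21 v=2: → [18,27); WM=17
i=10 t=23 v=2: → [18,27); WM=17
i=11 t=33 v=8: → [27,36); WM=32; [9,18) fires=3 [18,27) fires=2
i=12 t=34 v=8: → [27,36); WM=32
i=13 t=27 v=5: DROP (t<32-3); WM=32
i=14 t=35 v=4: → [27,36); WM=32
i=15 t=37 v=4: → [36,45); WM=36; [27,36) fires=2
i=16 t=39 v=8: → [36,45); WM=36
i=17 t=41 v=2: → [36,45); WM=36
i=18 t=43 v=8: → [36,45); WM=36
i=19 t=48 v=4: → [45,54); WM=47; [36,45) fires=3
i=20 t=42 v=8: DROP (t<47-3); WM=47

11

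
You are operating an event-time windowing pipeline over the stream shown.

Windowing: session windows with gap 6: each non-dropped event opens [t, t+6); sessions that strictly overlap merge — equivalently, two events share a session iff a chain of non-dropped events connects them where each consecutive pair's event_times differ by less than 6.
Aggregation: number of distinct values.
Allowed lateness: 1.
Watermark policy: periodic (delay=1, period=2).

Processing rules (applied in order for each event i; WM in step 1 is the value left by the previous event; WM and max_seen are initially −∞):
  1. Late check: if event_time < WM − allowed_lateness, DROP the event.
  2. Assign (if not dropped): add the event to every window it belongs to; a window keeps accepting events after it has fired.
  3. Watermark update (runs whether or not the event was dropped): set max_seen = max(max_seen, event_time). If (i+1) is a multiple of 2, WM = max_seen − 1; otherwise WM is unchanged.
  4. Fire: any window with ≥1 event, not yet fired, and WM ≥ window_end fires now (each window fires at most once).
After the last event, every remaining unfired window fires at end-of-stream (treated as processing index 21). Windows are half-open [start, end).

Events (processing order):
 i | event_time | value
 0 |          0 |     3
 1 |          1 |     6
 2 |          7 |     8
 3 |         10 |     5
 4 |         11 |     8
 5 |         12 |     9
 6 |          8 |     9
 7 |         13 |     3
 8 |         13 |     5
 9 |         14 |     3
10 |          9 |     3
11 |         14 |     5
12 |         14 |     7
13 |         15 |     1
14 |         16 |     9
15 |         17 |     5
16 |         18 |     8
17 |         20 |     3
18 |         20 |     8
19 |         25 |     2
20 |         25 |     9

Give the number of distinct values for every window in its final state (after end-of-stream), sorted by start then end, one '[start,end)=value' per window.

[0,7)=2 [7,31)=7

i=0 t=0 v=3: → [0,6); WM=−∞
i=1 t=1 v=6: → [0,7); WM=0
i=2 t=7 v=8: → [7,13); WM=0
i=3 t=10 v=5: → [7,16); WM=9
i=4 t=11 v=8: → [7,17); WM=9
i=5 t=12 v=9: → [7,18); WM=11
i=6 t=8 v=9: DROP (t<11-1); WM=11
i=7 t=13 v=3: → [7,19); WM=12
i=8 t=13 v=5: → [7,19); WM=12
i=9 t=14 v=3: → [7,20); WM=13
i=10 t=9 v=3: DROP (t<13-1); WM=13
i=11 t=14 v=5: → [7,20); WM=13
i=12 t=14 v=7: → [7,20); WM=13
i=13 t=15 v=1: → [7,21); WM=14
i=14 t=16 v=9: → [7,22); WM=14
i=15 t=17 v=5: → [7,23); WM=16
i=16 t=18 v=8: → [7,24); WM=16
i=17 t=20 v=3: → [7,26); WM=19
i=18 t=20 v=8: → [7,26); WM=19
i=19 t=25 v=2: → [7,31); WM=24
i=20 t=25 v=9: → [7,31); WM=24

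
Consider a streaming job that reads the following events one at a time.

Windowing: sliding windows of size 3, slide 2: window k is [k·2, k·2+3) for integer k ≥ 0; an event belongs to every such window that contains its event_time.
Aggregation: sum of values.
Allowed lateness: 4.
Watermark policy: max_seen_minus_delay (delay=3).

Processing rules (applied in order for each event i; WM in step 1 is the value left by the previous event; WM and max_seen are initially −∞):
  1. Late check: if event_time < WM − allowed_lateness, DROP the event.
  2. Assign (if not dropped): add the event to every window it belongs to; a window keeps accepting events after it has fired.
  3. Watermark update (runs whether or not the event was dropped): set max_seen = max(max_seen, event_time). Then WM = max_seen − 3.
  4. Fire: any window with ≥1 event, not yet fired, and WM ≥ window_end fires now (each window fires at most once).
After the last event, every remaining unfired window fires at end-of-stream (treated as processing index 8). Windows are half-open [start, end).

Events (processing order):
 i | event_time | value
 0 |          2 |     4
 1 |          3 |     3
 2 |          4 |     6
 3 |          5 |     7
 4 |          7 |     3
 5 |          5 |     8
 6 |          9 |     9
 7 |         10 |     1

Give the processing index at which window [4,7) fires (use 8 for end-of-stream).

i=0 t=2 v=4: → [2,5),[0,3); WM=-1
i=1 t=3 v=3: → [2,5); WM=0
i=2 t=4 v=6: → [4,7),[2,5); WM=1
i=3 t=5 v=7: → [4,7); WM=2
i=4 t=7 v=3: → [6,9); WM=4; [0,3) fires=4
i=5 t=5 v=8: → [4,7); WM=4
i=6 t=9 v=9: → [8,11); WM=6; [2,5) fires=13
i=7 t=10 v=1: → [10,13),[8,11); WM=7; [4,7) fires=21

7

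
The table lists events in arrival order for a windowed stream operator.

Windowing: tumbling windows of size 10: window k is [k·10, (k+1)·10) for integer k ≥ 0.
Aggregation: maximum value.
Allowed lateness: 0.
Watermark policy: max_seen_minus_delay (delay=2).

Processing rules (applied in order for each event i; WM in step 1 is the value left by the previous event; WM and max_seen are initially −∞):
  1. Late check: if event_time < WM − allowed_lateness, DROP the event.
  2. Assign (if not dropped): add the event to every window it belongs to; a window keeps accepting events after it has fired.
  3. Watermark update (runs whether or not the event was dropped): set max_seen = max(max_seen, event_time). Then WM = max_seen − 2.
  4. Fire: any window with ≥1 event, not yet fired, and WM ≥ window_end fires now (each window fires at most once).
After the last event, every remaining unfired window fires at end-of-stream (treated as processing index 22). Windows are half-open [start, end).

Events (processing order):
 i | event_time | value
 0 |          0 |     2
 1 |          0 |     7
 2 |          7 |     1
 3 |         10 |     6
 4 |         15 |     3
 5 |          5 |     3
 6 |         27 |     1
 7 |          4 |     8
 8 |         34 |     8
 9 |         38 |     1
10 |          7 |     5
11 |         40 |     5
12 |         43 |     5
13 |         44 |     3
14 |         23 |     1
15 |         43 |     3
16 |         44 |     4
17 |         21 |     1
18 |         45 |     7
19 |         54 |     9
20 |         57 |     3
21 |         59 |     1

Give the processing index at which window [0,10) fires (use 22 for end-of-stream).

4

i=0 t=0 v=2: → [0,10); WM=-2
i=1 t=0 v=7: → [0,10); WM=-2
i=2 t=7 v=1: → [0,10); WM=5
i=3 t=10 v=6: → [10,20); WM=8
i=4 t=15 v=3: → [10,20); WM=13; [0,10) fires=7
i=5 t=5 v=3: DROP (t<13-0); WM=13
i=6 t=27 v=1: → [20,30); WM=25; [10,20) fires=6
i=7 t=4 v=8: DROP (t<25-0); WM=25
i=8 t=34 v=8: → [30,40); WM=32; [20,30) fires=1
i=9 t=38 v=1: → [30,40); WM=36
i=10 t=7 v=5: DROP (t<36-0); WM=36
i=11 t=40 v=5: → [40,50); WM=38
i=12 t=43 v=5: → [40,50); WM=41; [30,40) fires=8
i=13 t=44 v=3: → [40,50); WM=42
i=14 t=23 v=1: DROP (t<42-0); WM=42
i=15 t=43 v=3: → [40,50); WM=42
i=16 t=44 v=4: → [40,50); WM=42
i=17 t=21 v=1: DROP (t<42-0); WM=42
i=18 t=45 v=7: → [40,50); WM=43
i=19 t=54 v=9: → [50,60); WM=52; [40,50) fires=7
i=20 t=57 v=3: → [50,60); WM=55
i=21 t=59 v=1: → [50,60); WM=57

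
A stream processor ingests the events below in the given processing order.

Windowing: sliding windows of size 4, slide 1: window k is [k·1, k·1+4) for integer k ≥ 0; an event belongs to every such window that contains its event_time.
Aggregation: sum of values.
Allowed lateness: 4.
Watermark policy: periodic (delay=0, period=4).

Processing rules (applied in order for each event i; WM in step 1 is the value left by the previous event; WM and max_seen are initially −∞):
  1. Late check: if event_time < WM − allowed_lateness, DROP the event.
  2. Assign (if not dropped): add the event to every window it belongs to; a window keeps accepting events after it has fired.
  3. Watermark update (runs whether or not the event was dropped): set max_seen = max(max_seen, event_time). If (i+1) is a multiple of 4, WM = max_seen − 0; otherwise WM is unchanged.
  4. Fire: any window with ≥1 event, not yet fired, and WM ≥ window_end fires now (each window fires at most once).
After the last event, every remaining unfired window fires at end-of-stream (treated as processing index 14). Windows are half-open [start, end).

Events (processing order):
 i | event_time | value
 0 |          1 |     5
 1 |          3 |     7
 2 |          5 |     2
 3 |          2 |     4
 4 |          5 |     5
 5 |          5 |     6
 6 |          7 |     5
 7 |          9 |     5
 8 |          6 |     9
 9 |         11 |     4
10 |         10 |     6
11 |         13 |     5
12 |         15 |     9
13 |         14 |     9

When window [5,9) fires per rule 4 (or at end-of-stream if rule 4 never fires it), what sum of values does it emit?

i=0 t=1 v=5: → [1,5),[0,4); WM=−∞
i=1 t=3 v=7: → [3,7),[2,6),[1,5),[0,4); WM=−∞
i=2 t=5 v=2: → [5,9),[4,8),[3,7),[2,6); WM=−∞
i=3 t=2 v=4: → [2,6),[1,5),[0,4); WM=5; [0,4) fires=16 [1,5) fires=16
i=4 t=5 v=5: → [5,9),[4,8),[3,7),[2,6); WM=5
i=5 t=5 v=6: → [5,9),[4,8),[3,7),[2,6); WM=5
i=6 t=7 v=5: → [7,11),[6,10),[5,9),[4,8); WM=5
i=7 t=9 v=5: → [9,13),[8,12),[7,11),[6,10); WM=9; [2,6) fires=24 [3,7) fires=20 [4,8) fires=18 [5,9) fires=18
i=8 t=6 v=9: → [6,10),[5,9),[4,8),[3,7); WM=9
i=9 t=11 v=4: → [11,15),[10,14),[9,13),[8,12); WM=9
i=10 t=10 v=6: → [10,14),[9,13),[8,12),[7,11); WM=9
i=11 t=13 v=5: → [13,17),[12,16),[11,15),[10,14); WM=13; [6,10) fires=19 [7,11) fires=16 [8,12) fires=15 [9,13) fires=15
i=12 t=15 v=9: → [15,19),[14,18),[13,17),[12,16); WM=13
i=13 t=14 v=9: → [14,18),[13,17),[12,16),[11,15); WM=13

18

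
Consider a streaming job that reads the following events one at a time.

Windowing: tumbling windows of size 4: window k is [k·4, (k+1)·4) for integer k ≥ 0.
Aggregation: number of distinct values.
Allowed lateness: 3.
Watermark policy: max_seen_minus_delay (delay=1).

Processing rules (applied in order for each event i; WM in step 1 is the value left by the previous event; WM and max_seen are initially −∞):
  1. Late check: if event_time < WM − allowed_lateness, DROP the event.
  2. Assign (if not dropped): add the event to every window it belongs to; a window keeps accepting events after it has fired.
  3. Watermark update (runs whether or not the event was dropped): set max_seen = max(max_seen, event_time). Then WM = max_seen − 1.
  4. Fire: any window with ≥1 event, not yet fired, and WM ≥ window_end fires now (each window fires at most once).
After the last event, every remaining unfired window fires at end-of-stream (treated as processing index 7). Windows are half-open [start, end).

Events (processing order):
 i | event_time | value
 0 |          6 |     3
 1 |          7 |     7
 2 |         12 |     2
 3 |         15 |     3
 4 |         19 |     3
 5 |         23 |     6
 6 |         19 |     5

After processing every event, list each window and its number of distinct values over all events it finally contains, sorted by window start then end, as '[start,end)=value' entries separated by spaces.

i=0 t=6 v=3: → [4,8); WM=5
i=1 t=7 v=7: → [4,8); WM=6
i=2 t=12 v=2: → [12,16); WM=11; [4,8) fires=2
i=3 t=15 v=3: → [12,16); WM=14
i=4 t=19 v=3: → [16,20); WM=18; [12,16) fires=2
i=5 t=23 v=6: → [20,24); WM=22; [16,20) fires=1
i=6 t=19 v=5: → [16,20); WM=22

[4,8)=2 [12,16)=2 [16,20)=2 [20,24)=1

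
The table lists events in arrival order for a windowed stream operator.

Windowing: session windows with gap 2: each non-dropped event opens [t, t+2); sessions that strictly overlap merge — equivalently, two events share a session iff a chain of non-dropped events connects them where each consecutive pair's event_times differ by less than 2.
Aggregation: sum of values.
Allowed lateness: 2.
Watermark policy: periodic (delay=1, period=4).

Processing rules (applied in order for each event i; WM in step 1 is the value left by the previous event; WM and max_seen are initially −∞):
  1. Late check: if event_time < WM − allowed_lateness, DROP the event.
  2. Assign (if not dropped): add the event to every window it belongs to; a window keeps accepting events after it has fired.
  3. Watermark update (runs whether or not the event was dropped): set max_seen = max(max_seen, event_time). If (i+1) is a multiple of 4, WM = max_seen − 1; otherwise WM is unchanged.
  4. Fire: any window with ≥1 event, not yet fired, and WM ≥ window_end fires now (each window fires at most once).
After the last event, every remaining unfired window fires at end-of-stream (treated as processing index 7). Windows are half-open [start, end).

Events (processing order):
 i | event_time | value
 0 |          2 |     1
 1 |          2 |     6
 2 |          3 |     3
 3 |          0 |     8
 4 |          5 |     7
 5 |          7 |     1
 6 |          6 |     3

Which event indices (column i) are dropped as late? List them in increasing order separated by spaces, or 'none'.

none

i=0 t=2 v=1: → [2,4); WM=−∞
i=1 t=2 v=6: → [2,4); WM=−∞
i=2 t=3 v=3: → [2,5); WM=−∞
i=3 t=0 v=8: → [0,2); WM=2
i=4 t=5 v=7: → [5,7); WM=2
i=5 t=7 v=1: → [7,9); WM=2
i=6 t=6 v=3: → [5,9); WM=2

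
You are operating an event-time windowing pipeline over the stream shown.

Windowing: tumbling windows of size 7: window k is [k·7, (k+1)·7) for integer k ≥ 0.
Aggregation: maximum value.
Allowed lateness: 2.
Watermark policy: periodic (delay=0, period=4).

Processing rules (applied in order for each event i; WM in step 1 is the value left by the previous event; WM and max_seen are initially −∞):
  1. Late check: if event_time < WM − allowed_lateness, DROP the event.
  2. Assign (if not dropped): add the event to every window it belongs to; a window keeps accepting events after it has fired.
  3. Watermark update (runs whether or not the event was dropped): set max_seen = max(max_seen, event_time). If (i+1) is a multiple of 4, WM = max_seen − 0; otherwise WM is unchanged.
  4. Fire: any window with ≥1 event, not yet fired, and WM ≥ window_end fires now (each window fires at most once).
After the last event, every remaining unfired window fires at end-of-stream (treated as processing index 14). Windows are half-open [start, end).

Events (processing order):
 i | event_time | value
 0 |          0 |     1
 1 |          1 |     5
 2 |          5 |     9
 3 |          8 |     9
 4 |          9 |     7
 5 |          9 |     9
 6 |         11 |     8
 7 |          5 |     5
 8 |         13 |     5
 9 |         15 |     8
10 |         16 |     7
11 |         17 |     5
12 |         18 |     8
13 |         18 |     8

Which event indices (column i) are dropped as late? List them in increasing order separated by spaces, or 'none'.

7

i=0 t=0 v=1: → [0,7); WM=−∞
i=1 t=1 v=5: → [0,7); WM=−∞
i=2 t=5 v=9: → [0,7); WM=−∞
i=3 t=8 v=9: → [7,14); WM=8; [0,7) fires=9
i=4 t=9 v=7: → [7,14); WM=8
i=5 t=9 v=9: → [7,14); WM=8
i=6 t=11 v=8: → [7,14); WM=8
i=7 t=5 v=5: DROP (t<8-2); WM=11
i=8 t=13 v=5: → [7,14); WM=11
i=9 t=15 v=8: → [14,21); WM=11
i=10 t=16 v=7: → [14,21); WM=11
i=11 t=17 v=5: → [14,21); WM=17; [7,14) fires=9
i=12 t=18 v=8: → [14,21); WM=17
i=13 t=18 v=8: → [14,21); WM=17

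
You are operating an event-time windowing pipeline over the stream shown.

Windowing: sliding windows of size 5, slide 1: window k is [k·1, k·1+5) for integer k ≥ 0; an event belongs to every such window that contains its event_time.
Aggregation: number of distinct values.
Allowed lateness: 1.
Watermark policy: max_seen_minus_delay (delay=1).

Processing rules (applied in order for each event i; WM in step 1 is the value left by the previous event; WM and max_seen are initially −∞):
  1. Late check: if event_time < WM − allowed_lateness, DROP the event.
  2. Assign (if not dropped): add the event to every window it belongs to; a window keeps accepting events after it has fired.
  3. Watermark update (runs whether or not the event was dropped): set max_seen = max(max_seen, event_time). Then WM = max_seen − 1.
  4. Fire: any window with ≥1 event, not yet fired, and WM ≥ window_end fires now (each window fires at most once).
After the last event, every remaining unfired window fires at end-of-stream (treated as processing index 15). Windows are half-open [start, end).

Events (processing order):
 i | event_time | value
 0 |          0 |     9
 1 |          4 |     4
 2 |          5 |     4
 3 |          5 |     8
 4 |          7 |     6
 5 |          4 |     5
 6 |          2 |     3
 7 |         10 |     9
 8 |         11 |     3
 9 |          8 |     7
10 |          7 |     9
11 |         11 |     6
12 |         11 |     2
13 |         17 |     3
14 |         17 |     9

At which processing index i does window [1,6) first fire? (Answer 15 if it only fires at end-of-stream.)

i=0 t=0 v=9: → [0,5); WM=-1
i=1 t=4 v=4: → [4,9),[3,8),[2,7),[1,6),[0,5); WM=3
i=2 t=5 v=4: → [5,10),[4,9),[3,8),[2,7),[1,6); WM=4
i=3 t=5 v=8: → [5,10),[4,9),[3,8),[2,7),[1,6); WM=4
i=4 t=7 v=6: → [7,12),[6,11),[5,10),[4,9),[3,8); WM=6; [0,5) fires=2 [1,6) fires=2
i=5 t=4 v=5: DROP (t<6-1); WM=6
i=6 t=2 v=3: DROP (t<6-1); WM=6
i=7 t=10 v=9: → [10,15),[9,14),[8,13),[7,12),[6,11); WM=9; [2,7) fires=2 [3,8) fires=3 [4,9) fires=3
i=8 t=11 v=3: → [11,16),[10,15),[9,14),[8,13),[7,12); WM=10; [5,10) fires=3
i=9 t=8 v=7: DROP (t<10-1); WM=10
i=10 t=7 v=9: DROP (t<10-1); WM=10
i=11 t=11 v=6: → [11,16),[10,15),[9,14),[8,13),[7,12); WM=10
i=12 t=11 v=2: → [11,16),[10,15),[9,14),[8,13),[7,12); WM=10
i=13 t=17 v=3: → [17,22),[16,21),[15,20),[14,19),[13,18); WM=16; [6,11) fires=2 [7,12) fires=4 [8,13) fires=4 [9,14) fires=4 [10,15) fires=4 [11,16) fires=3
i=14 t=17 v=9: → [17,22),[16,21),[15,20),[14,19),[13,18); WM=16

4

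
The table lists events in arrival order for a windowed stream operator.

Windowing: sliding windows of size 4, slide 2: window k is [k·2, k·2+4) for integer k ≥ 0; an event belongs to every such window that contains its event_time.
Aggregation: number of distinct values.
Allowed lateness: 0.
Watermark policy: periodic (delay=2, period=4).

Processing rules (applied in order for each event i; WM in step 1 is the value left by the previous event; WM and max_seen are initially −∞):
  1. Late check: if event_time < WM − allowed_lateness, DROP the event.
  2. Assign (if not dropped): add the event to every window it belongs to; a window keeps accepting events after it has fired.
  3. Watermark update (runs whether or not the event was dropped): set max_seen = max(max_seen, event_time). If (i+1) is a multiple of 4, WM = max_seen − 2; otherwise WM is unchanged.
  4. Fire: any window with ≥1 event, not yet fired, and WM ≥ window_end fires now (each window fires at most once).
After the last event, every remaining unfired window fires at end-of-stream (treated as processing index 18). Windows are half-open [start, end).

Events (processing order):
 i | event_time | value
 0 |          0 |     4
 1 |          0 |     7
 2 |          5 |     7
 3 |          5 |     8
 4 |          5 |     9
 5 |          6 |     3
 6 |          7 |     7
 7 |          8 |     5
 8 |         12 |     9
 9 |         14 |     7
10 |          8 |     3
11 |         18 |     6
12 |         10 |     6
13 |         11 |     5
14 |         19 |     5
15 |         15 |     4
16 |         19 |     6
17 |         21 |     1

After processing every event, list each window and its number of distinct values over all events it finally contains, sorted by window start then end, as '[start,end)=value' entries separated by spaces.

[0,4)=2 [2,6)=3 [4,8)=4 [6,10)=3 [8,12)=2 [10,14)=1 [12,16)=2 [14,18)=1 [16,20)=2 [18,22)=3 [20,24)=1

i=0 t=0 v=4: → [0,4); WM=−∞
i=1 t=0 v=7: → [0,4); WM=−∞
i=2 t=5 v=7: → [4,8),[2,6); WM=−∞
i=3 t=5 v=8: → [4,8),[2,6); WM=3
i=4 t=5 v=9: → [4,8),[2,6); WM=3
i=5 t=6 v=3: → [6,10),[4,8); WM=3
i=6 t=7 v=7: → [6,10),[4,8); WM=3
i=7 t=8 v=5: → [8,12),[6,10); WM=6; [0,4) fires=2 [2,6) fires=3
i=8 t=12 v=9: → [12,16),[10,14); WM=6
i=9 t=14 v=7: → [14,18),[12,16); WM=6
i=10 t=8 v=3: → [8,12),[6,10); WM=6
i=11 t=18 v=6: → [18,22),[16,20); WM=16; [4,8) fires=4 [6,10) fires=3 [8,12) fires=2 [10,14) fires=1 [12,16) fires=2
i=12 t=10 v=6: DROP (t<16-0); WM=16
i=13 t=11 v=5: DROP (t<16-0); WM=16
i=14 t=19 v=5: → [18,22),[16,20); WM=16
i=15 t=15 v=4: DROP (t<16-0); WM=17
i=16 t=19 v=6: → [18,22),[16,20); WM=17
i=17 t=21 v=1: → [20,24),[18,22); WM=17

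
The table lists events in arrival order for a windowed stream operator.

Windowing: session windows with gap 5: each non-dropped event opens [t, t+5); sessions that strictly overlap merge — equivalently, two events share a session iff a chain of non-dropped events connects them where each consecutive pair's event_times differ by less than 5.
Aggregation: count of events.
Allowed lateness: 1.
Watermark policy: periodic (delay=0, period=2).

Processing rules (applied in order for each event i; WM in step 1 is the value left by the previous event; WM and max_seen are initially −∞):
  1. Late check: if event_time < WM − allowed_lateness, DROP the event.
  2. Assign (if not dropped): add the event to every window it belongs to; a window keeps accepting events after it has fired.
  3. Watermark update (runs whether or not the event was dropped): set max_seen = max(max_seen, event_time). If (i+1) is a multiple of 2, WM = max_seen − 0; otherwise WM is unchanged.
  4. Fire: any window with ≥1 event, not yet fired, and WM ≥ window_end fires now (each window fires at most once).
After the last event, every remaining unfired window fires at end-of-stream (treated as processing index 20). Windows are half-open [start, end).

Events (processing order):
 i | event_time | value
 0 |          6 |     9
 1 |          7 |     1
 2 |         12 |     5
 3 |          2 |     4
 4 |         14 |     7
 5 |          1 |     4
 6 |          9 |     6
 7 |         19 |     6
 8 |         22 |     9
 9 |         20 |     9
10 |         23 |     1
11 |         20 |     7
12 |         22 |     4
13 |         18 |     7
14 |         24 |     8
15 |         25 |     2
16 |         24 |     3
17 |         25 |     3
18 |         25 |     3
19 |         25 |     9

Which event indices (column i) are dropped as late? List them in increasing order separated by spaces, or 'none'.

3 5 6 11 13

i=0 t=6 v=9: → [6,11); WM=−∞
i=1 t=7 v=1: → [6,12); WM=7
i=2 t=12 v=5: → [12,17); WM=7
i=3 t=2 v=4: DROP (t<7-1); WM=12
i=4 t=14 v=7: → [12,19); WM=12
i=5 t=1 v=4: DROP (t<12-1); WM=14
i=6 t=9 v=6: DROP (t<14-1); WM=14
i=7 t=19 v=6: → [19,24); WM=19
i=8 t=22 v=9: → [19,27); WM=19
i=9 t=20 v=9: → [19,27); WM=22
i=10 t=23 v=1: → [19,28); WM=22
i=11 t=20 v=7: DROP (t<22-1); WM=23
i=12 t=22 v=4: → [19,28); WM=23
i=13 t=18 v=7: DROP (t<23-1); WM=23
i=14 t=24 v=8: → [19,29); WM=23
i=15 t=25 v=2: → [19,30); WM=25
i=16 t=24 v=3: → [19,30); WM=25
i=17 t=25 v=3: → [19,30); WM=25
i=18 t=25 v=3: → [19,30); WM=25
i=19 t=25 v=9: → [19,30); WM=25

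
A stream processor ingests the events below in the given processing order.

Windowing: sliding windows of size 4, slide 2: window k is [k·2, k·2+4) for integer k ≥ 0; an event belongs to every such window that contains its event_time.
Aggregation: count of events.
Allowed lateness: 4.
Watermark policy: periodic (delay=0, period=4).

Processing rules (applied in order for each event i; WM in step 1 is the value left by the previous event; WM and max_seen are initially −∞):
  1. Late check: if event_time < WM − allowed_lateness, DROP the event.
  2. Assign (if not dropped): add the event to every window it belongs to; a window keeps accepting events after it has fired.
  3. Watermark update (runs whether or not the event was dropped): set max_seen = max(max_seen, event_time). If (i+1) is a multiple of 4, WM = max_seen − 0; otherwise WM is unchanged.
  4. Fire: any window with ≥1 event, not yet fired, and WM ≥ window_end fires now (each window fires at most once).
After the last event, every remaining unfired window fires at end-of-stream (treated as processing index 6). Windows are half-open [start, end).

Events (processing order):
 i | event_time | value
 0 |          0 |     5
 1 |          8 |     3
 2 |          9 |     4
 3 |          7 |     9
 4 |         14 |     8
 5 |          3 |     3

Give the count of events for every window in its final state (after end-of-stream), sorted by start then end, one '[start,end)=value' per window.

[0,4)=1 [4,8)=1 [6,10)=3 [8,12)=2 [12,16)=1 [14,18)=1

i=0 t=0 v=5: → [0,4); WM=−∞
i=1 t=8 v=3: → [8,12),[6,10); WM=−∞
i=2 t=9 v=4: → [8,12),[6,10); WM=−∞
i=3 t=7 v=9: → [6,10),[4,8); WM=9; [0,4) fires=1 [4,8) fires=1
i=4 t=14 v=8: → [14,18),[12,16); WM=9
i=5 t=3 v=3: DROP (t<9-4); WM=9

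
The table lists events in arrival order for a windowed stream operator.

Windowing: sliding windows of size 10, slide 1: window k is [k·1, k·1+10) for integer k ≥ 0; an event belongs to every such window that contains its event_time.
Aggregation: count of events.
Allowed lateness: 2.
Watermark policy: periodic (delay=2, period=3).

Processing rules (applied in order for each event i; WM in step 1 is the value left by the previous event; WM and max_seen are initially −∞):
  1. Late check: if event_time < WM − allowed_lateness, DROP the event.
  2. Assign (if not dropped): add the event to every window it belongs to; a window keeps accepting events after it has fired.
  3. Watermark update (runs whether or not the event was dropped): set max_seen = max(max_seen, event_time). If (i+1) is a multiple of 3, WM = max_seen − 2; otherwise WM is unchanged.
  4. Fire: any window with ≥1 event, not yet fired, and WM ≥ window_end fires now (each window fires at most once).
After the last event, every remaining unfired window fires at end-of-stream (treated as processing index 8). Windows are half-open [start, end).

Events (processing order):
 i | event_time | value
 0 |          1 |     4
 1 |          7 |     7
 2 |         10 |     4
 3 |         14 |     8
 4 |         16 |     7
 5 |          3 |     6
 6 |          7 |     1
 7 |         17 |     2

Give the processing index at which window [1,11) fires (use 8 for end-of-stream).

5

i=0 t=1 v=4: → [1,11),[0,10); WM=−∞
i=1 t=7 v=7: → [7,17),[6,16),[5,15),[4,14),[3,13),[2,12),[1,11),[0,10); WM=−∞
i=2 t=10 v=4: → [10,20),[9,19),[8,18),[7,17),[6,16),[5,15),[4,14),[3,13),[2,12),[1,11); WM=8
i=3 t=14 v=8: → [14,24),[13,23),[12,22),[11,21),[10,20),[9,19),[8,18),[7,17),[6,16),[5,15); WM=8
i=4 t=16 v=7: → [16,26),[15,25),[14,24),[13,23),[12,22),[11,21),[10,20),[9,19),[8,18),[7,17); WM=8
i=5 t=3 v=6: DROP (t<8-2); WM=14; [0,10) fires=2 [1,11) fires=3 [2,12) fires=2 [3,13) fires=2 [4,14) fires=2
i=6 t=7 v=1: DROP (t<14-2); WM=14
i=7 t=17 v=2: → [17,27),[16,26),[15,25),[14,24),[13,23),[12,22),[11,21),[10,20),[9,19),[8,18); WM=14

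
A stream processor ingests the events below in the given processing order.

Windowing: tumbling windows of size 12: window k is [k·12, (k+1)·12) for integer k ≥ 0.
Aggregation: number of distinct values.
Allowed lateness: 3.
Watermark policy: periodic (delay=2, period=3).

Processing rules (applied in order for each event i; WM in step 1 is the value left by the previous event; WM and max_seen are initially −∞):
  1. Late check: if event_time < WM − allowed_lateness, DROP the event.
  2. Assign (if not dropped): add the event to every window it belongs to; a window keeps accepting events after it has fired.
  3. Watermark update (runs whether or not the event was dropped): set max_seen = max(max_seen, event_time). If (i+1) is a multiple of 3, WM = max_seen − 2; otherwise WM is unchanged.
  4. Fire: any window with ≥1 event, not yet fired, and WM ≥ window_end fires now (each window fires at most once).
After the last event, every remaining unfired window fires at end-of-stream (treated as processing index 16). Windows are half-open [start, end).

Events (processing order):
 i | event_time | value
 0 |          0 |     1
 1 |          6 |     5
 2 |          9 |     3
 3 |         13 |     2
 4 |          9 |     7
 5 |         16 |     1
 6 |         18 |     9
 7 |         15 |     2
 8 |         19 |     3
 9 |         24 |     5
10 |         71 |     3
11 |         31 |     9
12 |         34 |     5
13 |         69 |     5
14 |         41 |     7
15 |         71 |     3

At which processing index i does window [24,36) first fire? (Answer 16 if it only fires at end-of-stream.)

i=0 t=0 v=1: → [0,12); WM=−∞
i=1 t=6 v=5: → [0,12); WM=−∞
i=2 t=9 v=3: → [0,12); WM=7
i=3 t=13 v=2: → [12,24); WM=7
i=4 t=9 v=7: → [0,12); WM=7
i=5 t=16 v=1: → [12,24); WM=14; [0,12) fires=4
i=6 t=18 v=9: → [12,24); WM=14
i=7 t=15 v=2: → [12,24); WM=14
i=8 t=19 v=3: → [12,24); WM=17
i=9 t=24 v=5: → [24,36); WM=17
i=10 t=71 v=3: → [60,72); WM=17
i=11 t=31 v=9: → [24,36); WM=69; [12,24) fires=4 [24,36) fires=2
i=12 t=34 v=5: DROP (t<69-3); WM=69
i=13 t=69 v=5: → [60,72); WM=69
i=14 t=41 v=7: DROP (t<69-3); WM=69
i=15 t=71 v=3: → [60,72); WM=69

11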